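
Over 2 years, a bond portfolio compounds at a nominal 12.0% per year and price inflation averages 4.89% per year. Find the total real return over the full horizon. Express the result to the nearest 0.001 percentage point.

The annual real rate is (1+12.0%)/(1+4.89%) − 1 = 6.7785%.
Compounded over 2 years: (1 + 0.067785)^2 − 1 ≈ 0.14017.

14.017%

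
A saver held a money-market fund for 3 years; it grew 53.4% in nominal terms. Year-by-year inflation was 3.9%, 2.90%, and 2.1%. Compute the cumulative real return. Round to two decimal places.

40.53%

Cumulative inflation factor: 1.039 × 1.0290 × 1.021 ≈ 1.09158.
Nominal growth factor: 1.53400. Real growth factor = 1.53400 / 1.09158 ≈ 1.40530.
Total real return ≈ 40.5299%.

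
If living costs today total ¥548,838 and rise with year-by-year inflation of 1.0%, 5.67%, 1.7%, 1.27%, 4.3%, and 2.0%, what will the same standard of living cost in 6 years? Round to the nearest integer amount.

¥641,806

Cumulative price-level factor: 1.010 × 1.0567 × 1.017 × 1.0127 × 1.043 × 1.020 ≈ 1.1693898617.
The nominal amount required is ¥548,838 scaled up by that factor.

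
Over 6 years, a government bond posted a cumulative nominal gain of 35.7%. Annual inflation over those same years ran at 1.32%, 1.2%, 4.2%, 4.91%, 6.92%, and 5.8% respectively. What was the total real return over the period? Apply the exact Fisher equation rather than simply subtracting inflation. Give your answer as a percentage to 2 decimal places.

Cumulative inflation factor: 1.0132 × 1.012 × 1.042 × 1.0491 × 1.0692 × 1.058 ≈ 1.26796.
Nominal growth factor: 1.35700. Real growth factor = 1.35700 / 1.26796 ≈ 1.07022.
Total real return ≈ 7.0225%.

7.02%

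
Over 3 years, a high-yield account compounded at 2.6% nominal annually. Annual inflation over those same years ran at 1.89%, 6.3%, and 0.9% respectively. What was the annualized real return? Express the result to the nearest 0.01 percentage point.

-0.39%

Cumulative inflation factor: 1.0189 × 1.063 × 1.009 ≈ 1.09284.
Nominal growth factor: 1.08005. Real growth factor = 1.08005 / 1.09284 ≈ 0.98829.
Annualized: 0.98829^(1/3) − 1 ≈ -0.00392.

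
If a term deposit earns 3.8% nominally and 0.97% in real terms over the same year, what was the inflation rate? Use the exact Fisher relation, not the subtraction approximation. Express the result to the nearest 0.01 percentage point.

2.80%

From (1+r_nom) = (1+r_real)(1+π), we get 1+π = (1 + 3.8%)/(1 + 0.97%) = 1.038/1.0097 ≈ 1.02803.
So π ≈ 2.8028%.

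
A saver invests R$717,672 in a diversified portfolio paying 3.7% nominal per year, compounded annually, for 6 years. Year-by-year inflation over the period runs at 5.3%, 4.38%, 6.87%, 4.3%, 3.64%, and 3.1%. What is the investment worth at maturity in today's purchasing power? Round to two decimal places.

Nominal value at maturity: R$717,672 × (1 + 3.7%)^6 ≈ R$892,480.10.
Price-level factor over 6 years: 1.053 × 1.0438 × 1.0687 × 1.043 × 1.0364 × 1.031 ≈ 1.3090970709.
Dividing the nominal maturity value by the price-level factor gives the value in today's money.

R$681,752.42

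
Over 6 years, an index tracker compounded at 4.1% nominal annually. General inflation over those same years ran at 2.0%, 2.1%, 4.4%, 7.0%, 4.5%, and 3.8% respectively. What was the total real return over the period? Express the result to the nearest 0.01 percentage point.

Cumulative inflation factor: 1.020 × 1.021 × 1.044 × 1.070 × 1.045 × 1.038 ≈ 1.26190.
Nominal growth factor: 1.27264. Real growth factor = 1.27264 / 1.26190 ≈ 1.00851.
Total real return ≈ 0.8511%.

0.85%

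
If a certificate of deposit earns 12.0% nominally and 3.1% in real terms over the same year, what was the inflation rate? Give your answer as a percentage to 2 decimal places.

8.63%

From (1+r_nom) = (1+r_real)(1+π), we get 1+π = (1 + 12.0%)/(1 + 3.1%) = 1.120/1.031 ≈ 1.08632.
So π ≈ 8.6324%.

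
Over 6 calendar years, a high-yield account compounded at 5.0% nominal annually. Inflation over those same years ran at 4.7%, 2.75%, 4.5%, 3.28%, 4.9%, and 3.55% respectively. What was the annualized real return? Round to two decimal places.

Cumulative inflation factor: 1.047 × 1.0275 × 1.045 × 1.0328 × 1.049 × 1.0355 ≈ 1.26121.
Nominal growth factor: 1.34010. Real growth factor = 1.34010 / 1.26121 ≈ 1.06255.
Annualized: 1.06255^(1/6) − 1 ≈ 0.01016.

1.02%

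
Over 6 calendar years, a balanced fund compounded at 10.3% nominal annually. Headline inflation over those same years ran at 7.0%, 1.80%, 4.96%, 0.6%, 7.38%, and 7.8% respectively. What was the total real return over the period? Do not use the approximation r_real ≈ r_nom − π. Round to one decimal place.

35.3%

Cumulative inflation factor: 1.070 × 1.0180 × 1.0496 × 1.006 × 1.0738 × 1.078 ≈ 1.33136.
Nominal growth factor: 1.80075. Real growth factor = 1.80075 / 1.33136 ≈ 1.35256.
Total real return ≈ 35.2563%.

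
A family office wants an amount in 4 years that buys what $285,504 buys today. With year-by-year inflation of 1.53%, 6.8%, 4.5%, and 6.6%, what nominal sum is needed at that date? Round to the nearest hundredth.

Cumulative price-level factor: 1.0153 × 1.068 × 1.045 × 1.066 ≈ 1.2079226754.
The nominal amount required is $285,504 scaled up by that factor.

$344,866.76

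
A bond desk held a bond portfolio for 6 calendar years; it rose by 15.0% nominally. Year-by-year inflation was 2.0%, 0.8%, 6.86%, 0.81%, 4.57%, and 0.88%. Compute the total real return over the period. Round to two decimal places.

-1.57%

Cumulative inflation factor: 1.020 × 1.008 × 1.0686 × 1.0081 × 1.0457 × 1.0088 ≈ 1.16840.
Nominal growth factor: 1.15000. Real growth factor = 1.15000 / 1.16840 ≈ 0.98425.
Total real return ≈ -1.5748%.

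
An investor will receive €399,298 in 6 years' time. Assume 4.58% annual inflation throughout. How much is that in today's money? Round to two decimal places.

Price-level factor over 6 years: (1 + 4.58%)^6 ≈ 1.3082532580.
Purchasing power today: €399,298 divided by that factor.

€305,214.60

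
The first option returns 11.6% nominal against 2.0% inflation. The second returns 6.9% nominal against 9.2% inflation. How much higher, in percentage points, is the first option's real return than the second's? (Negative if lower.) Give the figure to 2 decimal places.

11.52

The first option real return: 1.116/1.020 − 1 = 9.412%.
The second real return: 1.069/1.092 − 1 = -2.106%.
Difference: 9.412 − (-2.106) = 11.518 pp.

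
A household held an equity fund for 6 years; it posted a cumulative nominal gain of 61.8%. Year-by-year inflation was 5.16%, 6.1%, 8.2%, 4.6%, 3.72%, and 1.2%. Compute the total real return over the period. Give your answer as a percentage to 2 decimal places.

Cumulative inflation factor: 1.0516 × 1.061 × 1.082 × 1.046 × 1.0372 × 1.012 ≈ 1.32546.
Nominal growth factor: 1.61800. Real growth factor = 1.61800 / 1.32546 ≈ 1.22070.
Total real return ≈ 22.0705%.

22.07%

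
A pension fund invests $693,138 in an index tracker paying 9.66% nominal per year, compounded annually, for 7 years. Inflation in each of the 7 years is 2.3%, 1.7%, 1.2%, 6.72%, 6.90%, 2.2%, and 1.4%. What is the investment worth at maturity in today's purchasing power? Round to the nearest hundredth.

$1,061,861.63

Nominal value at maturity: $693,138 × (1 + 9.66%)^7 ≈ $1,321,774.59.
Price-level factor over 7 years: 1.023 × 1.017 × 1.012 × 1.0672 × 1.0690 × 1.022 × 1.014 ≈ 1.2447710284.
The maturity value deflated by that factor is the answer in today's purchasing power.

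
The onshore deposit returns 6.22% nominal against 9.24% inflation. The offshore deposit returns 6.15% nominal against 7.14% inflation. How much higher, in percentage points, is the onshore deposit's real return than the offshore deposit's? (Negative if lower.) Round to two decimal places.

The onshore deposit real return: 1.0622/1.0924 − 1 = -2.765%.
The offshore deposit real return: 1.0615/1.0714 − 1 = -0.924%.
Difference: -2.765 − (-0.924) = -1.841 pp.

-1.84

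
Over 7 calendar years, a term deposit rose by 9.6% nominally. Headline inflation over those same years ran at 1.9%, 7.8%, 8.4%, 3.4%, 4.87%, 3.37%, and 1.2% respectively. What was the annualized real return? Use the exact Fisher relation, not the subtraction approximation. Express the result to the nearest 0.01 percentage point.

-2.94%

Cumulative inflation factor: 1.019 × 1.078 × 1.084 × 1.034 × 1.0487 × 1.0337 × 1.012 ≈ 1.35073.
Nominal growth factor: 1.09600. Real growth factor = 1.09600 / 1.35073 ≈ 0.81141.
Annualized: 0.81141^(1/7) − 1 ≈ -0.02941.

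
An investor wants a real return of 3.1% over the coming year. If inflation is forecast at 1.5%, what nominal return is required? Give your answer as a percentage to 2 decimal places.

By the Fisher equation, 1 + r_nom = (1 + 3.1%)(1 + 1.5%) = 1.031 × 1.015 = 1.046465.
So r_nom = 4.6465%.

4.65%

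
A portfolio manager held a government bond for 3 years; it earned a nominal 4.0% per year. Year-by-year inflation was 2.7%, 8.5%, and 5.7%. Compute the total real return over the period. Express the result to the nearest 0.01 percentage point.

-4.50%

Cumulative inflation factor: 1.027 × 1.085 × 1.057 ≈ 1.17781.
Nominal growth factor: 1.12486. Real growth factor = 1.12486 / 1.17781 ≈ 0.95505.
Total real return ≈ -4.4953%.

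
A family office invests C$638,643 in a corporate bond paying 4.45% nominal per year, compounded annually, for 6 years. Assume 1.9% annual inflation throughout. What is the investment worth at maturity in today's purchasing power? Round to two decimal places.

Nominal value at maturity: C$638,643 × (1 + 4.45%)^6 ≈ C$829,294.57.
Price-level factor over 6 years: (1 + 1.9%)^6 ≈ 1.1195541497.
The maturity value deflated by that factor is the answer in today's purchasing power.

C$740,736.45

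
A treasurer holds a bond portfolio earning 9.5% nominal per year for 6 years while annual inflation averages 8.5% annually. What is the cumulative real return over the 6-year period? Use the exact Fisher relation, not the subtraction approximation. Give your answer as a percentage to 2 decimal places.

The annual real rate is (1+9.5%)/(1+8.5%) − 1 = 0.9217%.
Compounded over 6 years: (1 + 0.009217)^6 − 1 ≈ 0.05659.

5.66%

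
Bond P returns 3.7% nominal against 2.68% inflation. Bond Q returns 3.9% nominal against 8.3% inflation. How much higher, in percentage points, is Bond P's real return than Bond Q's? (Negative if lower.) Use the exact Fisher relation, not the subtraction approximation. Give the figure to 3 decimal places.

Bond P real return: 1.037/1.0268 − 1 = 0.9934%.
Bond Q real return: 1.039/1.083 − 1 = -4.0628%.
Difference: 0.9934 − (-4.0628) = 5.0562 pp.

5.056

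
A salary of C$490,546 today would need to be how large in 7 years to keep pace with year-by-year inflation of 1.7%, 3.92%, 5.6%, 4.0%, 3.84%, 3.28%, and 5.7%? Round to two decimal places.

C$645,435.70

Cumulative price-level factor: 1.017 × 1.0392 × 1.056 × 1.040 × 1.0384 × 1.0328 × 1.057 ≈ 1.3157495935.
Multiplying C$490,546 by the price-level factor gives the future nominal sum.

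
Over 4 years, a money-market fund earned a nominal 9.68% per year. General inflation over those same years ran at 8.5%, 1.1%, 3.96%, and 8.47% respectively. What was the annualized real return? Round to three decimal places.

4.001%

Cumulative inflation factor: 1.085 × 1.011 × 1.0396 × 1.0847 ≈ 1.23696.
Nominal growth factor: 1.44714. Real growth factor = 1.44714 / 1.23696 ≈ 1.16991.
Annualized: 1.16991^(1/4) − 1 ≈ 0.04001.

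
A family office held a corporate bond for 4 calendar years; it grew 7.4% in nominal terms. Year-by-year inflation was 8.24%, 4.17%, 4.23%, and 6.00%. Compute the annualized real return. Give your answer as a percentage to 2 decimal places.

Cumulative inflation factor: 1.0824 × 1.0417 × 1.0423 × 1.0600 ≈ 1.24574.
Nominal growth factor: 1.07400. Real growth factor = 1.07400 / 1.24574 ≈ 0.86213.
Annualized: 0.86213^(1/4) − 1 ≈ -0.03641.

-3.64%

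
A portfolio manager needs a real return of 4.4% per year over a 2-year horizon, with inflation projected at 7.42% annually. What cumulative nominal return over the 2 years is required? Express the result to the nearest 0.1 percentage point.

25.8%

Required annual nominal rate: (1+4.4%)(1+7.42%) − 1 = 12.14648%.
Cumulative over 2 years: (1 + 0.1214648)^2 − 1 ≈ 0.25768.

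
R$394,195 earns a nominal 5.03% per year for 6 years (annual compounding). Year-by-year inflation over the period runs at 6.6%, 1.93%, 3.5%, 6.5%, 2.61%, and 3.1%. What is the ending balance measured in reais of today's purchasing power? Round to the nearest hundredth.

R$417,632.00

Nominal value at maturity: R$394,195 × (1 + 5.03%)^6 ≈ R$529,165.24.
Price-level factor over 6 years: 1.066 × 1.0193 × 1.035 × 1.065 × 1.0261 × 1.031 ≈ 1.2670610460.
Dividing the nominal maturity value by the price-level factor gives the value in today's money.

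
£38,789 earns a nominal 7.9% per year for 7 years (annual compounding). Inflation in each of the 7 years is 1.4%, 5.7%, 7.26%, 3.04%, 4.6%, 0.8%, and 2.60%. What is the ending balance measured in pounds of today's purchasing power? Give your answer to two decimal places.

£51,542.15

Nominal value at maturity: £38,789 × (1 + 7.9%)^7 ≈ £66,047.85.
Price-level factor over 7 years: 1.014 × 1.057 × 1.0726 × 1.0304 × 1.046 × 1.008 × 1.0260 ≈ 1.2814337625.
The maturity value deflated by that factor is the answer in today's purchasing power.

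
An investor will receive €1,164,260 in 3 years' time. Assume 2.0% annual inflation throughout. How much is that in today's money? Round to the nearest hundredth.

€1,097,108.20

Price-level factor over 3 years: (1 + 2.0%)^3 = 1.061208.
Purchasing power today: €1,164,260 divided by that factor.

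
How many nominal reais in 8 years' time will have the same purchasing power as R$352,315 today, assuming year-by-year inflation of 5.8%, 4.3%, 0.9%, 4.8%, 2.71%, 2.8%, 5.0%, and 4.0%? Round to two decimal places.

Cumulative price-level factor: 1.058 × 1.043 × 1.009 × 1.048 × 1.0271 × 1.028 × 1.050 × 1.040 ≈ 1.3453984012.
Multiplying R$352,315 by the price-level factor gives the future nominal sum.

R$474,004.04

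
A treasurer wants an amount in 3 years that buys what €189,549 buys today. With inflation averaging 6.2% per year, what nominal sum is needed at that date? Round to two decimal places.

Cumulative price-level factor: (1+6.2%)^3 = 1.197770328.
The nominal amount required is €189,549 scaled up by that factor.

€227,036.17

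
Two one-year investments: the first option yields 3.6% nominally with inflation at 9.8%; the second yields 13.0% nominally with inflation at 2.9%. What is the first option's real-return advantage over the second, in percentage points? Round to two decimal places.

-15.46

The first option real return: 1.036/1.098 − 1 = -5.647%.
The second real return: 1.130/1.029 − 1 = 9.815%.
Difference: -5.647 − 9.815 = -15.462 pp.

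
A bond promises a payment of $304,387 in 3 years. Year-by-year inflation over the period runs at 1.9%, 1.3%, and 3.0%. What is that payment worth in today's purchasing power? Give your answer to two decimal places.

Price-level factor over 3 years: 1.019 × 1.013 × 1.030 = 1.06321441.
Purchasing power today: $304,387 divided by that factor.

$286,289.39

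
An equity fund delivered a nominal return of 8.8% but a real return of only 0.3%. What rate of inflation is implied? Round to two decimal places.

From (1+r_nom) = (1+r_real)(1+π), we get 1+π = (1 + 8.8%)/(1 + 0.3%) = 1.088/1.003 ≈ 1.08475.
So π ≈ 8.4746%.

8.47%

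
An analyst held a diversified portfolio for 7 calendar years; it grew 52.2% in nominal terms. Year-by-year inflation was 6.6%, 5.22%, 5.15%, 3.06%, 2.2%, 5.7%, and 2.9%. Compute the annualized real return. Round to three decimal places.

Cumulative inflation factor: 1.066 × 1.0522 × 1.0515 × 1.0306 × 1.022 × 1.057 × 1.029 ≈ 1.35113.
Nominal growth factor: 1.52200. Real growth factor = 1.52200 / 1.35113 ≈ 1.12647.
Annualized: 1.12647^(1/7) − 1 ≈ 0.01716.

1.716%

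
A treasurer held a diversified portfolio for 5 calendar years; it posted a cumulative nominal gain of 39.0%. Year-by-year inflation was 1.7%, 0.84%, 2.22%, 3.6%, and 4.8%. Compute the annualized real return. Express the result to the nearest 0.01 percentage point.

4.08%

Cumulative inflation factor: 1.017 × 1.0084 × 1.0222 × 1.036 × 1.048 ≈ 1.13818.
Nominal growth factor: 1.39000. Real growth factor = 1.39000 / 1.13818 ≈ 1.22125.
Annualized: 1.22125^(1/5) − 1 ≈ 0.04078.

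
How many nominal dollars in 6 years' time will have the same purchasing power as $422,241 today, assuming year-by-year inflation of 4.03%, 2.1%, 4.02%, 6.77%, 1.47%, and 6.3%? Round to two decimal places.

$537,256.60

Cumulative price-level factor: 1.0403 × 1.021 × 1.0402 × 1.0677 × 1.0147 × 1.063 ≈ 1.2723932533.
The nominal amount required is $422,241 scaled up by that factor.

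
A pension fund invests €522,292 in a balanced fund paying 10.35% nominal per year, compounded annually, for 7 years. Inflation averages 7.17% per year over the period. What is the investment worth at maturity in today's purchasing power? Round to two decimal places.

€640,924.87

Nominal value at maturity: €522,292 × (1 + 10.35%)^7 ≈ €1,040,686.06.
Price-level factor over 7 years: (1 + 7.17%)^7 ≈ 1.6237255143.
The maturity value deflated by that factor is the answer in today's purchasing power.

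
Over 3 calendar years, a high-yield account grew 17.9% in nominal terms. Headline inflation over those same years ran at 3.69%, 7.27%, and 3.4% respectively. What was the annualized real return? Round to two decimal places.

0.83%

Cumulative inflation factor: 1.0369 × 1.0727 × 1.034 ≈ 1.15010.
Nominal growth factor: 1.17900. Real growth factor = 1.17900 / 1.15010 ≈ 1.02513.
Annualized: 1.02513^(1/3) − 1 ≈ 0.00831.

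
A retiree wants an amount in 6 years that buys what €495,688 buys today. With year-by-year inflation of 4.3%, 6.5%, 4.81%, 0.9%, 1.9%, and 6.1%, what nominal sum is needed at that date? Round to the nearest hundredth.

€629,543.55

Cumulative price-level factor: 1.043 × 1.065 × 1.0481 × 1.009 × 1.019 × 1.061 ≈ 1.2700399182.
The nominal amount required is €495,688 scaled up by that factor.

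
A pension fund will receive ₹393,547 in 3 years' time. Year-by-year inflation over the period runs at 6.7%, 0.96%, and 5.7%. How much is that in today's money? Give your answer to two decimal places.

Price-level factor over 3 years: 1.067 × 1.0096 × 1.057 = 1.1386460624.
Purchasing power today: ₹393,547 divided by that factor.

₹345,627.16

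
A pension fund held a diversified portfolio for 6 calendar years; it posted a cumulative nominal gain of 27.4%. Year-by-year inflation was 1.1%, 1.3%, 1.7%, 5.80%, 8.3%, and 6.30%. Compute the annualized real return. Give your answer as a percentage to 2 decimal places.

Cumulative inflation factor: 1.011 × 1.013 × 1.017 × 1.0580 × 1.083 × 1.0630 ≈ 1.26861.
Nominal growth factor: 1.27400. Real growth factor = 1.27400 / 1.26861 ≈ 1.00425.
Annualized: 1.00425^(1/6) − 1 ≈ 0.00071.

0.07%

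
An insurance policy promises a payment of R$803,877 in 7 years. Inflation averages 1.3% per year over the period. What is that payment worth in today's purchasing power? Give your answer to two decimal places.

Price-level factor over 7 years: (1 + 1.3%)^7 ≈ 1.0946269025.
Purchasing power today: R$803,877 divided by that factor.

R$734,384.47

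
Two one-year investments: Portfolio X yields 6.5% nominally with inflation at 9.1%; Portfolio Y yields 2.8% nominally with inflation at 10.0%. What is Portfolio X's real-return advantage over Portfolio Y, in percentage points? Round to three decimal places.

4.162

Portfolio X real return: 1.065/1.091 − 1 = -2.3831%.
Portfolio Y real return: 1.028/1.100 − 1 = -6.5455%.
Difference: -2.3831 − (-6.5455) = 4.1624 pp.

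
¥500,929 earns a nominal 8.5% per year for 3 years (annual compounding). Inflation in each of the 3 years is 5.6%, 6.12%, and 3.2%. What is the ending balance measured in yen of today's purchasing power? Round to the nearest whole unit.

¥553,254

Nominal value at maturity: ¥500,929 × (1 + 8.5%)^3 ≈ ¥639,831.
Price-level factor over 3 years: 1.056 × 1.0612 × 1.032 = 1.1564872704.
Dividing the nominal maturity value by the price-level factor gives the value in today's money.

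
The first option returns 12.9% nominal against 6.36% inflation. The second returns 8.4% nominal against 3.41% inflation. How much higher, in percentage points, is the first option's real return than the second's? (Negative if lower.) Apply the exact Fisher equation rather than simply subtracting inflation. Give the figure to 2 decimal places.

1.32

The first option real return: 1.129/1.0636 − 1 = 6.149%.
The second real return: 1.084/1.0341 − 1 = 4.825%.
Difference: 6.149 − 4.825 = 1.324 pp.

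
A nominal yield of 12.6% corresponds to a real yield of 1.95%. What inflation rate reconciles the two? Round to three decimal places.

10.446%

From (1+r_nom) = (1+r_real)(1+π), we get 1+π = (1 + 12.6%)/(1 + 1.95%) = 1.126/1.0195 ≈ 1.10446.
So π ≈ 10.4463%.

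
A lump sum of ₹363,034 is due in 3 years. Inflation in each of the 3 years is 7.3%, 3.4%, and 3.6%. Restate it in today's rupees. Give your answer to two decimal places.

₹315,840.11

Price-level factor over 3 years: 1.073 × 1.034 × 1.036 = 1.149423352.
Purchasing power today: ₹363,034 divided by that factor.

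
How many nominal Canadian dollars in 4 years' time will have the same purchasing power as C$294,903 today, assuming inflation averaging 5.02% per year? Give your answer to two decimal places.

C$358,729.63

Cumulative price-level factor: (1+5.02%)^4 ≈ 1.2164326146.
Multiplying C$294,903 by the price-level factor gives the future nominal sum.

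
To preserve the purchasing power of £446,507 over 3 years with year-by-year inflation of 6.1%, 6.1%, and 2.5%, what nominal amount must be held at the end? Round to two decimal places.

£515,208.36

Cumulative price-level factor: 1.061 × 1.061 × 1.025 = 1.153864025.
The nominal amount required is £446,507 scaled up by that factor.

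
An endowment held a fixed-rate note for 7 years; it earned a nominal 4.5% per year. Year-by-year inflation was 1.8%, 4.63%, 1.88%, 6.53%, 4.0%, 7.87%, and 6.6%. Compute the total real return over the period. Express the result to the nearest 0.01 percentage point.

-1.56%

Cumulative inflation factor: 1.018 × 1.0463 × 1.0188 × 1.0653 × 1.040 × 1.0787 × 1.066 ≈ 1.38247.
Nominal growth factor: 1.36086. Real growth factor = 1.36086 / 1.38247 ≈ 0.98437.
Total real return ≈ -1.5631%.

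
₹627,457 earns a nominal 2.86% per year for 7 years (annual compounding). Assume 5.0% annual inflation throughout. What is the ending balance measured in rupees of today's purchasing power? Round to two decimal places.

₹543,230.96

Nominal value at maturity: ₹627,457 × (1 + 2.86%)^7 ≈ ₹764,380.52.
Price-level factor over 7 years: (1 + 5.0%)^7 ≈ 1.4071004227.
Dividing the nominal maturity value by the price-level factor gives the value in today's money.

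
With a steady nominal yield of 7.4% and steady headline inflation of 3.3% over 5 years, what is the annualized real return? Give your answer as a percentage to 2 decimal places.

3.97%

With constant rates the annual real return is the same each year: (1+7.4%)/(1+3.3%) − 1 = 0.03969.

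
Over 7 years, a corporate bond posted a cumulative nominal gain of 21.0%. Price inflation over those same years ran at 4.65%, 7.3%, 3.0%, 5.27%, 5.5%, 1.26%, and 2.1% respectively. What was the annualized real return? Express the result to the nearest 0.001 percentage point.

Cumulative inflation factor: 1.0465 × 1.073 × 1.030 × 1.0527 × 1.055 × 1.0126 × 1.021 ≈ 1.32800.
Nominal growth factor: 1.21000. Real growth factor = 1.21000 / 1.32800 ≈ 0.91115.
Annualized: 0.91115^(1/7) − 1 ≈ -0.01321.

-1.321%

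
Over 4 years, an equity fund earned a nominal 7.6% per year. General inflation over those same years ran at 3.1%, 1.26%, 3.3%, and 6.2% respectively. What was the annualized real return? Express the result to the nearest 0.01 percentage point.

Cumulative inflation factor: 1.031 × 1.0126 × 1.033 × 1.062 ≈ 1.14531.
Nominal growth factor: 1.34045. Real growth factor = 1.34045 / 1.14531 ≈ 1.17038.
Annualized: 1.17038^(1/4) − 1 ≈ 0.04012.

4.01%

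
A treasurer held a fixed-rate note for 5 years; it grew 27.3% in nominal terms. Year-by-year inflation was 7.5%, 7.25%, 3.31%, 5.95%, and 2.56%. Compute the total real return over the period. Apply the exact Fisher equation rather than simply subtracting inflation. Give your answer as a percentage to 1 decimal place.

-1.6%

Cumulative inflation factor: 1.075 × 1.0725 × 1.0331 × 1.0595 × 1.0256 ≈ 1.29428.
Nominal growth factor: 1.27300. Real growth factor = 1.27300 / 1.29428 ≈ 0.98356.
Total real return ≈ -1.6439%.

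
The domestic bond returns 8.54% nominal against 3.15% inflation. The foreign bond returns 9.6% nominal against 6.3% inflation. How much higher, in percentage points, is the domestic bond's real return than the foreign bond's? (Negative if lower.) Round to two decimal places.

2.12

The domestic bond real return: 1.0854/1.0315 − 1 = 5.225%.
The foreign bond real return: 1.096/1.063 − 1 = 3.104%.
Difference: 5.225 − 3.104 = 2.121 pp.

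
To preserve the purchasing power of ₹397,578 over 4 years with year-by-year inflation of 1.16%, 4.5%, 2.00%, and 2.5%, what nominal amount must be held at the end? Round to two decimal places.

Cumulative price-level factor: 1.0116 × 1.045 × 1.0200 × 1.025 = 1.105221051.
Multiplying ₹397,578 by the price-level factor gives the future nominal sum.

₹439,411.58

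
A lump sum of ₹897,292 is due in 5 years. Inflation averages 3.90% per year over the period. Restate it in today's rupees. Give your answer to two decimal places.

₹741,064.58

Price-level factor over 5 years: (1 + 3.90%)^5 ≈ 1.2108148474.
Purchasing power today: ₹897,292 divided by that factor.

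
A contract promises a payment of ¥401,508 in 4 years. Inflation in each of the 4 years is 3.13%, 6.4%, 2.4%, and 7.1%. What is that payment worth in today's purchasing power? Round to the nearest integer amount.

Price-level factor over 4 years: 1.0313 × 1.064 × 1.024 × 1.071 ≈ 1.2034168087.
Purchasing power today: ¥401,508 divided by that factor.

¥333,640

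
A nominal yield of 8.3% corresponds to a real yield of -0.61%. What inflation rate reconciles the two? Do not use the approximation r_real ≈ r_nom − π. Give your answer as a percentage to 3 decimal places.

8.965%

From (1+r_nom) = (1+r_real)(1+π), we get 1+π = (1 + 8.3%)/(1 − 0.61%) = 1.083/0.9939 ≈ 1.08965.
So π ≈ 8.9647%.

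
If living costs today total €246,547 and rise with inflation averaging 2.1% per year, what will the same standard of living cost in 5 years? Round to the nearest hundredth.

Cumulative price-level factor: (1+2.1%)^5 ≈ 1.1095035865.
Multiplying €246,547 by the price-level factor gives the future nominal sum.

€273,544.78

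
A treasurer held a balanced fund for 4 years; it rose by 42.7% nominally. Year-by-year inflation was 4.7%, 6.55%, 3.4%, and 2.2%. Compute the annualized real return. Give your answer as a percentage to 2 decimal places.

4.89%

Cumulative inflation factor: 1.047 × 1.0655 × 1.034 × 1.022 ≈ 1.17889.
Nominal growth factor: 1.42700. Real growth factor = 1.42700 / 1.17889 ≈ 1.21047.
Annualized: 1.21047^(1/4) − 1 ≈ 0.04891.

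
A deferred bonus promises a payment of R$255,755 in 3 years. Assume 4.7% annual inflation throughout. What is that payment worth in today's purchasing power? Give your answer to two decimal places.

R$222,835.35

Price-level factor over 3 years: (1 + 4.7%)^3 = 1.147730823.
Purchasing power today: R$255,755 divided by that factor.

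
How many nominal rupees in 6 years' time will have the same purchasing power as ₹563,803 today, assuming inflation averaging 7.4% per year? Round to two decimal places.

₹865,272.84

Cumulative price-level factor: (1+7.4%)^6 ≈ 1.5347077569.
The nominal amount required is ₹563,803 scaled up by that factor.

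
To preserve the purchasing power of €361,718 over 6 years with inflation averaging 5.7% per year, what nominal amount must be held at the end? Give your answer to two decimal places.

€504,452.23

Cumulative price-level factor: (1+5.7%)^6 ≈ 1.3946008445.
The nominal amount required is €361,718 scaled up by that factor.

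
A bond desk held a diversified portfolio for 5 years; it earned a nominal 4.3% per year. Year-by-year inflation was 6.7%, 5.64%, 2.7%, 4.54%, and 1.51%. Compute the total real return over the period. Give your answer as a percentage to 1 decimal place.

0.5%

Cumulative inflation factor: 1.067 × 1.0564 × 1.027 × 1.0454 × 1.0151 ≈ 1.22844.
Nominal growth factor: 1.23430. Real growth factor = 1.23430 / 1.22844 ≈ 1.00477.
Total real return ≈ 0.4771%.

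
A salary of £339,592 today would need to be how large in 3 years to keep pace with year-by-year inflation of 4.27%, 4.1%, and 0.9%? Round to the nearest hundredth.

Cumulative price-level factor: 1.0427 × 1.041 × 1.009 = 1.0952197563.
Multiplying £339,592 by the price-level factor gives the future nominal sum.

£371,927.87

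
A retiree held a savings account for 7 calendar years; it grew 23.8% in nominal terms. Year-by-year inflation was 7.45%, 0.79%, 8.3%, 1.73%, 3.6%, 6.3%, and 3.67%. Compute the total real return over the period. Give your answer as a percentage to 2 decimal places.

-9.12%

Cumulative inflation factor: 1.0745 × 1.0079 × 1.083 × 1.0173 × 1.036 × 1.063 × 1.0367 ≈ 1.36222.
Nominal growth factor: 1.23800. Real growth factor = 1.23800 / 1.36222 ≈ 0.90881.
Total real return ≈ -9.1190%.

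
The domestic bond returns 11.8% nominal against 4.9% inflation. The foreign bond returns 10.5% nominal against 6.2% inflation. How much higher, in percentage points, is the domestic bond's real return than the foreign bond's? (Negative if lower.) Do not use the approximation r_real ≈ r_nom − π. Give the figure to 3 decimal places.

The domestic bond real return: 1.118/1.049 − 1 = 6.5777%.
The foreign bond real return: 1.105/1.062 − 1 = 4.0490%.
Difference: 6.5777 − 4.0490 = 2.5287 pp.

2.529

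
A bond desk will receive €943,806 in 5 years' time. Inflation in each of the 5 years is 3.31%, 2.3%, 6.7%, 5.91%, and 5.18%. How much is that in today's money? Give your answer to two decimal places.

€751,329.06

Price-level factor over 5 years: 1.0331 × 1.023 × 1.067 × 1.0591 × 1.0518 ≈ 1.2561819513.
Purchasing power today: €943,806 divided by that factor.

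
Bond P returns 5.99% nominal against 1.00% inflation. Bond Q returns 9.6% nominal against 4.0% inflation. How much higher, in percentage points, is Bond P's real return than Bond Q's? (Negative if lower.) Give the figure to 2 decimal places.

Bond P real return: 1.0599/1.0100 − 1 = 4.941%.
Bond Q real return: 1.096/1.040 − 1 = 5.385%.
Difference: 4.941 − 5.385 = -0.444 pp.

-0.44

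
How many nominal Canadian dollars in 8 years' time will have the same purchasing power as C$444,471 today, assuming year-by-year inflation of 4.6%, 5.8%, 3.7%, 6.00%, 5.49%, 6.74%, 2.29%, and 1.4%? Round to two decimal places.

Cumulative price-level factor: 1.046 × 1.058 × 1.037 × 1.0600 × 1.0549 × 1.0674 × 1.0229 × 1.014 ≈ 1.4207301544.
Multiplying C$444,471 by the price-level factor gives the future nominal sum.

C$631,473.35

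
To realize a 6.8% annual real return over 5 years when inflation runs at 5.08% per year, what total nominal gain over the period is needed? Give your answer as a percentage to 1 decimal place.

78.0%

Required annual nominal rate: (1+6.8%)(1+5.08%) − 1 = 12.22544%.
Cumulative over 5 years: (1 + 0.1222544)^5 − 1 ≈ 0.78015.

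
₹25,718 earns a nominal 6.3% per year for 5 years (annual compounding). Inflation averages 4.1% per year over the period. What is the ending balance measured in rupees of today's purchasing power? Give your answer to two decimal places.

₹28,552.88

Nominal value at maturity: ₹25,718 × (1 + 6.3%)^5 ≈ ₹34,906.28.
Price-level factor over 5 years: (1 + 4.1%)^5 ≈ 1.2225134547.
Dividing the nominal maturity value by the price-level factor gives the value in today's money.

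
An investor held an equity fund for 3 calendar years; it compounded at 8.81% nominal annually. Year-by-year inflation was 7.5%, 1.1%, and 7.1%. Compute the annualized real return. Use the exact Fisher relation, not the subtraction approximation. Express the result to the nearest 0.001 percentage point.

Cumulative inflation factor: 1.075 × 1.011 × 1.071 ≈ 1.16399.
Nominal growth factor: 1.28827. Real growth factor = 1.28827 / 1.16399 ≈ 1.10677.
Annualized: 1.10677^(1/3) − 1 ≈ 0.03439.

3.439%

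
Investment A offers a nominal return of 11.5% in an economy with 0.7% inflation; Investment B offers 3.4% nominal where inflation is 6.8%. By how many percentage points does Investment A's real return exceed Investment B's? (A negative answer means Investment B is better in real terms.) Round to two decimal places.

13.91

Investment A real return: 1.115/1.007 − 1 = 10.725%.
Investment B real return: 1.034/1.068 − 1 = -3.184%.
Difference: 10.725 − (-3.184) = 13.909 pp.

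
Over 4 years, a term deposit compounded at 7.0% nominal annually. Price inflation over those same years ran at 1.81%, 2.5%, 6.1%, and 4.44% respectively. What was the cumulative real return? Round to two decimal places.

13.35%

Cumulative inflation factor: 1.0181 × 1.025 × 1.061 × 1.0444 ≈ 1.15637.
Nominal growth factor: 1.31080. Real growth factor = 1.31080 / 1.15637 ≈ 1.13354.
Total real return ≈ 13.3544%.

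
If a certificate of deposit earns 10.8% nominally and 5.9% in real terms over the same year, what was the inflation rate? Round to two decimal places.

4.63%

From (1+r_nom) = (1+r_real)(1+π), we get 1+π = (1 + 10.8%)/(1 + 5.9%) = 1.108/1.059 ≈ 1.04627.
So π ≈ 4.6270%.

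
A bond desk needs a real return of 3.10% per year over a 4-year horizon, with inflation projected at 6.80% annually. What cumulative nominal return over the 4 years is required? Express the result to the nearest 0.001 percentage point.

Required annual nominal rate: (1+3.10%)(1+6.80%) − 1 = 10.1108%.
Cumulative over 4 years: (1 + 0.101108)^4 − 1 ≈ 0.47001.

47.001%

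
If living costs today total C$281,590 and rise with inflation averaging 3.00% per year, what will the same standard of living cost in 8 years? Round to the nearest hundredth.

C$356,709.79

Cumulative price-level factor: (1+3.00%)^8 ≈ 1.2667700814.
The nominal amount required is C$281,590 scaled up by that factor.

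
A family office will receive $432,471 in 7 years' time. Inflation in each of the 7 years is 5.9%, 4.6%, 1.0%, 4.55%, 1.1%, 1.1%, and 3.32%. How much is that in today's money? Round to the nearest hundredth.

Price-level factor over 7 years: 1.059 × 1.046 × 1.010 × 1.0455 × 1.011 × 1.011 × 1.0332 ≈ 1.2352639418.
Purchasing power today: $432,471 divided by that factor.

$350,104.12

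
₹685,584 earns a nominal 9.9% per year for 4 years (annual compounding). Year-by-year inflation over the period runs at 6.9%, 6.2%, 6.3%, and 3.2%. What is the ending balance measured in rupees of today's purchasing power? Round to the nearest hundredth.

Nominal value at maturity: ₹685,584 × (1 + 9.9%)^4 ≈ ₹1,000,118.46.
Price-level factor over 4 years: 1.069 × 1.062 × 1.063 × 1.032 ≈ 1.2454181304.
The maturity value deflated by that factor is the answer in today's purchasing power.

₹803,038.30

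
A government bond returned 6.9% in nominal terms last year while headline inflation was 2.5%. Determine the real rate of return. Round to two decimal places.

4.29%

Real return via the Fisher equation: (1 + 6.9%)/(1 + 2.5%) − 1 = 1.069/1.025 − 1 ≈ 0.04293.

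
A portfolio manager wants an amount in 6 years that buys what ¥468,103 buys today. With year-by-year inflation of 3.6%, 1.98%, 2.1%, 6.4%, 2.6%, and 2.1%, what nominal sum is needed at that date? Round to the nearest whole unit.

¥562,803

Cumulative price-level factor: 1.036 × 1.0198 × 1.021 × 1.064 × 1.026 × 1.021 ≈ 1.2023066133.
Multiplying ¥468,103 by the price-level factor gives the future nominal sum.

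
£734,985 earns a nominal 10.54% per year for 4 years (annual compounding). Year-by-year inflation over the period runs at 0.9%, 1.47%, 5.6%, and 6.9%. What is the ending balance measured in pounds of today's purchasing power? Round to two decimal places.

£949,480.10

Nominal value at maturity: £734,985 × (1 + 10.54%)^4 ≈ £1,097,378.17.
Price-level factor over 4 years: 1.009 × 1.0147 × 1.056 × 1.069 ≈ 1.1557674255.
Dividing the nominal maturity value by the price-level factor gives the value in today's money.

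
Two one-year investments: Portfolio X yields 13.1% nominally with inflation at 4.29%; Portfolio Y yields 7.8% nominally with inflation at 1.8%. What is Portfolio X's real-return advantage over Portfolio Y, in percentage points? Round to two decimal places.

2.55

Portfolio X real return: 1.131/1.0429 − 1 = 8.448%.
Portfolio Y real return: 1.078/1.018 − 1 = 5.894%.
Difference: 8.448 − 5.894 = 2.554 pp.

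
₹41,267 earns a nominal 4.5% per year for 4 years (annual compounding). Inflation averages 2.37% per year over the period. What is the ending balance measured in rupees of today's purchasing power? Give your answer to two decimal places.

Nominal value at maturity: ₹41,267 × (1 + 4.5%)^4 ≈ ₹49,211.67.
Price-level factor over 4 years: (1 + 2.37%)^4 ≈ 1.0982237037.
The maturity value deflated by that factor is the answer in today's purchasing power.

₹44,810.24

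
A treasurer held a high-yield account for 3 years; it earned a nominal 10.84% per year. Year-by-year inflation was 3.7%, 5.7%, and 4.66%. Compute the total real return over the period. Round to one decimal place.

Cumulative inflation factor: 1.037 × 1.057 × 1.0466 ≈ 1.14719.
Nominal growth factor: 1.36173. Real growth factor = 1.36173 / 1.14719 ≈ 1.18701.
Total real return ≈ 18.7012%.

18.7%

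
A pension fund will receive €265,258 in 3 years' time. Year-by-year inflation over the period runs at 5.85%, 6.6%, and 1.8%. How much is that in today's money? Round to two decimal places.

€230,925.90

Price-level factor over 3 years: 1.0585 × 1.066 × 1.018 = 1.148671498.
Purchasing power today: €265,258 divided by that factor.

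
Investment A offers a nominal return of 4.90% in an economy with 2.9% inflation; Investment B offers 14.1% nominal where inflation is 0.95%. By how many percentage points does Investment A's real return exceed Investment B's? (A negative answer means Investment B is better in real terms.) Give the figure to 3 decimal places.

-11.083

Investment A real return: 1.0490/1.029 − 1 = 1.9436%.
Investment B real return: 1.141/1.0095 − 1 = 13.0263%.
Difference: 1.9436 − 13.0263 = -11.0827 pp.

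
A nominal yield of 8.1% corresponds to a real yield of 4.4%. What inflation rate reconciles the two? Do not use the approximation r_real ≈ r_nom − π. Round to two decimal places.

3.54%

From (1+r_nom) = (1+r_real)(1+π), we get 1+π = (1 + 8.1%)/(1 + 4.4%) = 1.081/1.044 ≈ 1.03544.
So π ≈ 3.5441%.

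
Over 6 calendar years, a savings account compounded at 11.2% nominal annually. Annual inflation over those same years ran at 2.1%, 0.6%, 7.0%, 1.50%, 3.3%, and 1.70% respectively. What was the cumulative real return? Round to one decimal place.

61.3%

Cumulative inflation factor: 1.021 × 1.006 × 1.070 × 1.0150 × 1.033 × 1.0170 ≈ 1.17191.
Nominal growth factor: 1.89073. Real growth factor = 1.89073 / 1.17191 ≈ 1.61337.
Total real return ≈ 61.3370%.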